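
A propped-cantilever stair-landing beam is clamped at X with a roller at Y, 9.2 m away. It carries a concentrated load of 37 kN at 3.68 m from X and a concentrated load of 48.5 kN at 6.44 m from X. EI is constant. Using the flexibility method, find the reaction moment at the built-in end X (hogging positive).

Release the roller at Y. Primary structure: cantilever fixed at X.
Free-end deflection of the primary structure under the applied loading (downward +):
  point load 37 at a = 3.68: Pa²(3L − a)/(6EI) = 1998/EI
  point load 48.5 at a = 6.44: Pa²(3L − a)/(6EI) = 7094/EI
  δ_0 = 9091/EI
Tip deflection under a unit load at Y: L³/(3EI) = 259.6/EI.
The prop prevents deflection at Y: R_Y = δ_0/δ_{YY} = 9091/259.6 = 35.03 kN.
Moment equilibrium about X: M_X = Σ(load moments about X) − R_Y·L = 448.5 − 35.03×9.2 = 126.3 kN·m.

M_X = 126.3 kN·m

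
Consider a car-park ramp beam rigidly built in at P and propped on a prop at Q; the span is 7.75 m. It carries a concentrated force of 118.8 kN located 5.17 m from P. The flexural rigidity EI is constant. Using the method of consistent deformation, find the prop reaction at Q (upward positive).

Release the roller at Q. Primary structure: cantilever fixed at P.
Deflection at Q on the released cantilever, summing each load's contribution:
  point load 118.8 at a = 5.17: Pa²(3L − a)/(6EI) = 9569/EI
Tip deflection under a unit load at Q: L³/(3EI) = 155.2/EI.
The prop prevents deflection at Q: R_Q = δ_0/δ_{QQ} = 9569/155.2 = 61.67 kN.

R_Q = 61.67 kN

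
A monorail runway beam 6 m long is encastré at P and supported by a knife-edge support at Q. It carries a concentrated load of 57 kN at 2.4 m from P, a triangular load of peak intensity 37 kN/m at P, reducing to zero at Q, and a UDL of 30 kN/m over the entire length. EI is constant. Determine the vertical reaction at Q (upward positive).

Remove the prop at Q; the released (primary) structure is a cantilever built in at P.
Primary-structure tip deflection at Q by superposition:
  point load 57 at a = 2.4: Pa²(3L − a)/(6EI) = 853.6/EI
  triangular load, peak 37 at the fixed end: w₀L⁴/(30EI) = 1598/EI
  UDL 30: wL⁴/(8EI) = 4860/EI
  δ_0 = 7312/EI
Tip deflection under a unit load at Q: L³/(3EI) = 72/EI.
The prop prevents deflection at Q: R_Q = δ_0/δ_{QQ} = 7312/72 = 101.6 kN.

R_Q = 101.6 kN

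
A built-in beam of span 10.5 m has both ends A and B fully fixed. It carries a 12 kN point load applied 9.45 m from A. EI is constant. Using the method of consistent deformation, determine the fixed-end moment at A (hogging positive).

M_A = 1.134 kN·m

Take the two fixed-end moments M_A, M_B as redundants; the released structure is the simple span AB.
On the primary (simply-supported) span, the end slopes from the loading are:
  at A: point load 12 at a = 9.45: Pab(L + b)/(6LEI) = 21.83/EI
  at B: point load 12 at a = 9.45: Pab(L + a)/(6LEI) = 37.71/EI
  θ_A0 = 21.83/EI,  θ_B0 = 37.71/EI
Flexibility coefficients: a unit moment at one end gives L/(3EI) there and L/(6EI) at the far end, so f₁₁ = f₂₂ = 3.5/EI and f₁₂ = f₂₁ = 1.75/EI.
Compatibility — zero rotation at each built-in end:
  3.5 M_A + 1.75 M_B = 21.83
  1.75 M_A + 3.5 M_B = 37.71
Solving the pair gives M_A = 1.134 kN·m and M_B = 10.21 kN·m (hogging).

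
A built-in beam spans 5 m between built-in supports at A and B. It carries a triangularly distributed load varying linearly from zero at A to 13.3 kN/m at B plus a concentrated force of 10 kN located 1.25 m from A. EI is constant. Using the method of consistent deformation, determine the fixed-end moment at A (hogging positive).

M_A = 18.11 kN·m

Release both end moments; the primary structure is a simply-supported span AB with redundants M_A and M_B.
On the primary (simply-supported) span, the end slopes from the loading are:
  at A: triangular load, peak 13.3: 7w₀L³/(360EI) = 32.33/EI
  at B: triangular load, peak 13.3: w₀L³/(45EI) = 36.94/EI
  at A: point load 10 at a = 1.25: Pab(L + b)/(6LEI) = 13.67/EI
  at B: point load 10 at a = 1.25: Pab(L + a)/(6LEI) = 9.766/EI
  θ_A0 = 46/EI,  θ_B0 = 46.71/EI
Flexibility coefficients: a unit moment at one end gives L/(3EI) there and L/(6EI) at the far end, so f₁₁ = f₂₂ = 1.667/EI and f₁₂ = f₂₁ = 0.8333/EI.
Compatibility — zero rotation at each built-in end:
  1.667 M_A + 0.8333 M_B = 46
  0.8333 M_A + 1.667 M_B = 46.71
Solving the pair gives M_A = 18.11 kN·m and M_B = 18.97 kN·m (hogging).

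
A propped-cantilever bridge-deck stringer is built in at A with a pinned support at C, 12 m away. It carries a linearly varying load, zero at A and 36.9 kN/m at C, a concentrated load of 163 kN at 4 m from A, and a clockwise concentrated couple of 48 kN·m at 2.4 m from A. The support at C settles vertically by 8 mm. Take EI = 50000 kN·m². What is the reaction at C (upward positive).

R_C = 147.4 kN

Choose R_C as the redundant. The primary structure is the cantilever fixed at A.
Downward deflection at the released point C due to the loads:
  triangular load, peak 36.9 at the free end: 11w₀L⁴/(120EI) = 70140/EI
  point load 163 at a = 4: Pa²(3L − a)/(6EI) = 13909/EI
  clockwise couple 48 at a = 2.4: M₀a(2L − a)/(2EI) = 1244/EI
  δ_0 = 85293/EI
Tip deflection under a unit load at C: L³/(3EI) = 576/EI.
With EI = 50000 kN·m²: δ_0 = 1.7059 m and δ_{CC} = 0.01152 m/kN.
Compatibility — the beam at C must follow the support down by 0.008 m: δ_0 − R_C·δ_{CC} = 0.008, so R_C = (1.7059 − 0.008)/0.01152 = 147.4 kN.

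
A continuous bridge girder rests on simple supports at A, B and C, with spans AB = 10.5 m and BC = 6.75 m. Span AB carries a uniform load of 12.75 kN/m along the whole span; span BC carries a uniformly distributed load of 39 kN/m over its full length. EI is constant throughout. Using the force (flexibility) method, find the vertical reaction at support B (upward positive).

Release continuity at B by inserting a hinge; the redundant is the internal moment M_B. The primary structure is two simply-supported spans AB and BC.
Rotations at B on the released spans (each span's end-slope, ×1/EI):
  span AB: UDL 12.75: wL³/(24EI) = 615/EI
  span BC: UDL 39: wL³/(24EI) = 499.8/EI
  relative rotation θ_0 = (615 + 499.8)/EI = 1115/EI
A unit hogging moment at B produces rotation L₁/(3EI) + L₂/(3EI) = 5.75/EI.
Compatibility: M_B·(L₁+L₂)/(3EI) = θ_0, giving M_B = 193.9 kN·m (hogging).
Span AB, ΣM about A with M_B applied at B: R_B^{AB}·10.5 = 702.8 + 193.9, so R_B^{AB} = 85.4 kN and R_A = 133.9 − 85.4 = 48.47 kN.
Span BC, ΣM about C: R_B^{BC}·6.75 = 888.5 + 193.9, so R_B^{BC} = 160.3 kN and R_C = 263.2 − 160.3 = 102.9 kN.
R_B = 85.4 + 160.3 = 245.7 kN.

R_B = 245.7 kN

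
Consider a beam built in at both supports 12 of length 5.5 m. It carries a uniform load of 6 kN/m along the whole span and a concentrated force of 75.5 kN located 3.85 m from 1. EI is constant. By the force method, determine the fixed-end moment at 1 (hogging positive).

M_1 = 41.29 kN·m

Release both end moments; the primary structure is a simply-supported span 12 with redundants M_1 and M_2.
On the primary (simply-supported) span, the end slopes from the loading are:
  at 1: UDL 6: wL³/(24EI) = 41.59/EI
  at 2: UDL 6: wL³/(24EI) = 41.59/EI
  at 1: point load 75.5 at a = 3.85: Pab(L + b)/(6LEI) = 103.9/EI
  at 2: point load 75.5 at a = 3.85: Pab(L + a)/(6LEI) = 135.9/EI
  θ_10 = 145.5/EI,  θ_20 = 177.5/EI
Flexibility coefficients: a unit moment at one end gives L/(3EI) there and L/(6EI) at the far end, so f₁₁ = f₂₂ = 1.833/EI and f₁₂ = f₂₁ = 0.9167/EI.
Compatibility — zero rotation at each built-in end:
  1.833 M_1 + 0.9167 M_2 = 145.5
  0.9167 M_1 + 1.833 M_2 = 177.5
Solving the pair gives M_1 = 41.29 kN·m and M_2 = 76.17 kN·m (hogging).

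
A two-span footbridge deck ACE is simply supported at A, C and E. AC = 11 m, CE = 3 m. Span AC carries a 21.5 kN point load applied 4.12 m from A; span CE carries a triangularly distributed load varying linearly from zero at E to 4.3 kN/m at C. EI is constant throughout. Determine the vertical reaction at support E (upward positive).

Insert a hinge at C; M_C is the redundant, and each span becomes simply supported.
End slopes at the hinge C, treating each span as simply supported:
  span AC: point load 21.5 at a = 4.12: Pab(L + a)/(6LEI) = 139.6/EI
  span CE: triangular load, peak 4.3: w₀L³/(45EI) = 2.58/EI
  relative rotation θ_0 = (139.6 + 2.58)/EI = 142.2/EI
A unit hogging moment at C produces rotation L₁/(3EI) + L₂/(3EI) = 4.667/EI.
Compatibility: M_C·(L₁+L₂)/(3EI) = θ_0, giving M_C = 30.47 kN·m (hogging).
Span CE, ΣM about E: R_C^{CE}·3 = 12.9 + 30.47, so R_C^{CE} = 14.46 kN and R_E = 6.45 − 14.46 = -8.007 kN.

R_E = -8.007 kN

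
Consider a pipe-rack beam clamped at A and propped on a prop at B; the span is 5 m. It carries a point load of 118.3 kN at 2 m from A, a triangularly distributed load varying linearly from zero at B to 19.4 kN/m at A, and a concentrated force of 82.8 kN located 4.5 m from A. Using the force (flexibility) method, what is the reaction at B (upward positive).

Choose R_B as the redundant. The primary structure is the cantilever fixed at A.
Deflection at B on the released cantilever, summing each load's contribution:
  point load 118.3 at a = 2: Pa²(3L − a)/(6EI) = 1025/EI
  triangular load, peak 19.4 at the fixed end: w₀L⁴/(30EI) = 404.2/EI
  point load 82.8 at a = 4.5: Pa²(3L − a)/(6EI) = 2934/EI
  δ_0 = 4364/EI
Tip deflection under a unit load at B: L³/(3EI) = 41.67/EI.
The prop prevents deflection at B: R_B = δ_0/δ_{BB} = 4364/41.67 = 104.7 kN.

R_B = 104.7 kN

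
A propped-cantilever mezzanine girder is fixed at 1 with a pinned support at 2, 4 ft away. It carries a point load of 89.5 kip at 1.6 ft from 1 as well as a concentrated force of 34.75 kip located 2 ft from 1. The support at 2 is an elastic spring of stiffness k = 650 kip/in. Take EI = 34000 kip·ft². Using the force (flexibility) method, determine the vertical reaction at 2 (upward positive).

Choose R_2 as the redundant. The primary structure is the cantilever fixed at 1.
Downward deflection at the released point 2 due to the loads:
  point load 89.5 at a = 1.6: Pa²(3L − a)/(6EI) = 397.1/EI
  point load 34.75 at a = 2: Pa²(3L − a)/(6EI) = 231.7/EI
  δ_0 = 628.8/EI
Tip deflection under a unit load at 2: L³/(3EI) = 21.33/EI.
With EI = 34000 kip·ft²: δ_0 = 0.018494 ft and δ_{22} = 0.000627 ft/kip.
Compatibility — the spring shortens by R_2/k under the reaction it provides: δ_0 − R_2·δ_{22} = R_2/k. With 1/k = 1/(650×12) ft/kip = 0.000128 ft/kip, R_2 = δ_0 / (δ_{22} + 1/k) = 0.018494 / (0.000627 + 0.000128) = 24.47 kip.

R_2 = 24.47 kip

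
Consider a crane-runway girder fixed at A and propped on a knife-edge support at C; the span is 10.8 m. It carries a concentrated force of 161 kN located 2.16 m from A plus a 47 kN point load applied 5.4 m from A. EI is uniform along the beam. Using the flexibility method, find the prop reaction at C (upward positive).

Take the reaction at C as the redundant and release it; the primary structure is a cantilever fixed at A.
Downward deflection at the released point C due to the loads:
  point load 161 at a = 2.16: Pa²(3L − a)/(6EI) = 3786/EI
  point load 47 at a = 5.4: Pa²(3L − a)/(6EI) = 6167/EI
  δ_0 = 9953/EI
Tip deflection under a unit load at C: L³/(3EI) = 419.9/EI.
Compatibility at C: δ_0 − R_C·δ_{CC} = 0, so R_C = 9953/419.9 = 23.7 kN.

R_C = 23.7 kN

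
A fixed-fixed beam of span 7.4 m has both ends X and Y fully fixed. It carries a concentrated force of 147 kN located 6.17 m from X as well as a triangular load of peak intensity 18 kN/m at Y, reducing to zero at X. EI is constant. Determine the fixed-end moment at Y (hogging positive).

Release both end moments; the primary structure is a simply-supported span XY with redundants M_X and M_Y.
Simple-span end rotations at X and Y under the given loads:
  at X: point load 147 at a = 6.17: Pab(L + b)/(6LEI) = 216.8/EI
  at Y: point load 147 at a = 6.17: Pab(L + a)/(6LEI) = 341/EI
  at X: triangular load, peak 18: 7w₀L³/(360EI) = 141.8/EI
  at Y: triangular load, peak 18: w₀L³/(45EI) = 162.1/EI
  θ_X0 = 358.7/EI,  θ_Y0 = 503.1/EI
Flexibility coefficients: a unit moment at one end gives L/(3EI) there and L/(6EI) at the far end, so f₁₁ = f₂₂ = 2.467/EI and f₁₂ = f₂₁ = 1.233/EI.
Compatibility — zero rotation at each built-in end:
  2.467 M_X + 1.233 M_Y = 358.7
  1.233 M_X + 2.467 M_Y = 503.1
Solving the pair gives M_X = 57.91 kN·m and M_Y = 175 kN·m (hogging).

M_Y = 175 kN·m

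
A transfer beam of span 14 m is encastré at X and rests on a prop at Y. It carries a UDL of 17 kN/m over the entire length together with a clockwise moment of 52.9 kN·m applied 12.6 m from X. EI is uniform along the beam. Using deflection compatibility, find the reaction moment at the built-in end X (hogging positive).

M_X = 390.8 kN·m

Take the reaction at Y as the redundant and release it; the primary structure is a cantilever fixed at X.
Free-end deflection of the primary structure under the applied loading (downward +):
  UDL 17: wL⁴/(8EI) = 81634/EI
  clockwise couple 52.9 at a = 12.6: M₀a(2L − a)/(2EI) = 5132/EI
  δ_0 = 86766/EI
Tip deflection under a unit load at Y: L³/(3EI) = 914.7/EI.
Compatibility at Y: δ_0 − R_Y·δ_{YY} = 0, so R_Y = 86766/914.7 = 94.86 kN.
Moment equilibrium about X: M_X = Σ(load moments about X) − R_Y·L = 1719 − 94.86×14 = 390.8 kN·m.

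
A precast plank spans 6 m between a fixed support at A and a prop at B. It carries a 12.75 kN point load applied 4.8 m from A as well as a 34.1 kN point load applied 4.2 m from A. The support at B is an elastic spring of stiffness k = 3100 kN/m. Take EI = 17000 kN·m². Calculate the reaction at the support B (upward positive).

Remove the prop at B; the released (primary) structure is a cantilever built in at A.
Primary-structure tip deflection at B by superposition:
  point load 12.75 at a = 4.8: Pa²(3L − a)/(6EI) = 646.3/EI
  point load 34.1 at a = 4.2: Pa²(3L − a)/(6EI) = 1384/EI
  δ_0 = 2030/EI
Flexibility coefficient — unit upward force at B: δ_{BB} = L³/(3EI) = 72/EI.
With EI = 17000 kN·m²: δ_0 = 0.1194 m and δ_{BB} = 0.004235 m/kN.
Compatibility — the spring shortens by R_B/k under the reaction it provides: δ_0 − R_B·δ_{BB} = R_B/k. With 1/k = 0.000323 m/kN, R_B = δ_0 / (δ_{BB} + 1/k) = 0.1194 / (0.004235 + 0.000323) = 26.2 kN.

R_B = 26.2 kN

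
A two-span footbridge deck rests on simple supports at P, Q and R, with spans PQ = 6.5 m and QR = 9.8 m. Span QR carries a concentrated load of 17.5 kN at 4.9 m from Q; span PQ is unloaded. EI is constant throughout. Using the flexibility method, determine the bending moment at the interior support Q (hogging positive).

M_Q = 19.33 kN·m

Release continuity at Q by inserting a hinge; the redundant is the internal moment M_Q. The primary structure is two simply-supported spans PQ and QR.
Discontinuity in slope at Q on the released structure — sum the simple-span end rotations:
  span QR: point load 17.5 at a = 4.9: Pab(L + b)/(6LEI) = 105/EI
  relative rotation θ_0 = (0 + 105)/EI = 105/EI
A unit hogging moment at Q produces rotation L₁/(3EI) + L₂/(3EI) = 5.433/EI.
Compatibility: M_Q·(L₁+L₂)/(3EI) = θ_0, giving M_Q = 19.33 kN·m (hogging).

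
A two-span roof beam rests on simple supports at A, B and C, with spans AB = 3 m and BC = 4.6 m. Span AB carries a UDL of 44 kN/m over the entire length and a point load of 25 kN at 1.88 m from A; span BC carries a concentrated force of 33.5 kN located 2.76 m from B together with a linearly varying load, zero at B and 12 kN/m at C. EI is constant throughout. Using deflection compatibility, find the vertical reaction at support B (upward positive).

R_B = 131.7 kN

Insert a hinge at B; M_B is the redundant, and each span becomes simply supported.
End slopes at the hinge B, treating each span as simply supported:
  span AB: UDL 44: wL³/(24EI) = 49.5/EI
  span AB: point load 25 at a = 1.88: Pab(L + a)/(6LEI) = 14.27/EI
  span BC: point load 33.5 at a = 2.76: Pab(L + b)/(6LEI) = 39.7/EI
  span BC: triangular load, peak 12: 7w₀L³/(360EI) = 22.71/EI
  relative rotation θ_0 = (63.77 + 62.41)/EI = 126.2/EI
A unit hogging moment at B produces rotation L₁/(3EI) + L₂/(3EI) = 2.533/EI.
Slope continuity at B: θ_0 = M_B·2.533/EI, so M_B = 126.2/2.533 = 49.81 kN·m (hogging).
Span AB, ΣM about A with M_B applied at B: R_B^{AB}·3 = 245 + 49.81, so R_B^{AB} = 98.27 kN and R_A = 157 − 98.27 = 58.73 kN.
Span BC, ΣM about C: R_B^{BC}·4.6 = 104 + 49.81, so R_B^{BC} = 33.43 kN and R_C = 61.1 − 33.43 = 27.67 kN.
R_B = 98.27 + 33.43 = 131.7 kN.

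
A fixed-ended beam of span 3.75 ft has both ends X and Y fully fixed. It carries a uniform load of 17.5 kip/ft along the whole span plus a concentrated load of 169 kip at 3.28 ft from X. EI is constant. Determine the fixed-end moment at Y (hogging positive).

M_Y = 81.28 kip·ft

Release both end moments; the primary structure is a simply-supported span XY with redundants M_X and M_Y.
End rotations of the released simple span under the applied load (×1/EI):
  at X: UDL 17.5: wL³/(24EI) = 38.45/EI
  at Y: UDL 17.5: wL³/(24EI) = 38.45/EI
  at X: point load 169 at a = 3.28: Pab(L + b)/(6LEI) = 48.86/EI
  at Y: point load 169 at a = 3.28: Pab(L + a)/(6LEI) = 81.4/EI
  θ_X0 = 87.32/EI,  θ_Y0 = 119.9/EI
Flexibility coefficients: a unit moment at one end gives L/(3EI) there and L/(6EI) at the far end, so f₁₁ = f₂₂ = 1.25/EI and f₁₂ = f₂₁ = 0.625/EI.
Compatibility — zero rotation at each built-in end:
  1.25 M_X + 0.625 M_Y = 87.32
  0.625 M_X + 1.25 M_Y = 119.9
Solving the pair gives M_X = 29.22 kip·ft and M_Y = 81.28 kip·ft (hogging).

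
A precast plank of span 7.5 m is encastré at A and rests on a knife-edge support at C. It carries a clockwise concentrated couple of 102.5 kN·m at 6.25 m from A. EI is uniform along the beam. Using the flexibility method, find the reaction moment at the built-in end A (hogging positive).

Take the reaction at C as the redundant and release it; the primary structure is a cantilever fixed at A.
Free-end deflection of the primary structure under the applied loading (downward +):
  clockwise couple 102.5 at a = 6.25: M₀a(2L − a)/(2EI) = 2803/EI
Flexibility coefficient — unit upward force at C: δ_{CC} = L³/(3EI) = 140.6/EI.
The prop prevents deflection at C: R_C = δ_0/δ_{CC} = 2803/140.6 = 19.93 kN.
Moment equilibrium about A: M_A = Σ(load moments about A) − R_C·L = 102.5 − 19.93×7.5 = -46.98 kN·m.

M_A = -46.98 kN·m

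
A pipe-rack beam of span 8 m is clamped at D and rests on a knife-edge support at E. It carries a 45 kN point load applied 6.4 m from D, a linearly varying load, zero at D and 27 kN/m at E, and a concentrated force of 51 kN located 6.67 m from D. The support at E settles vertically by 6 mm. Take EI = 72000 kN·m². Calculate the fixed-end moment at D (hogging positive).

M_D = 188.6 kN·m

Choose R_E as the redundant. The primary structure is the cantilever fixed at D.
Primary-structure tip deflection at E by superposition:
  point load 45 at a = 6.4: Pa²(3L − a)/(6EI) = 5407/EI
  triangular load, peak 27 at the free end: 11w₀L⁴/(120EI) = 10138/EI
  point load 51 at a = 6.67: Pa²(3L − a)/(6EI) = 6553/EI
  δ_0 = 22098/EI
Tip deflection under a unit load at E: L³/(3EI) = 170.7/EI.
With EI = 72000 kN·m²: δ_0 = 0.30691 m and δ_{EE} = 0.00237 m/kN.
Compatibility — the beam at E must follow the support down by 0.006 m: δ_0 − R_E·δ_{EE} = 0.006, so R_E = (0.30691 − 0.006)/0.00237 = 126.9 kN.
Moment equilibrium about D: M_D = Σ(load moments about D) − R_E·L = 1204 − 126.9×8 = 188.6 kN·m.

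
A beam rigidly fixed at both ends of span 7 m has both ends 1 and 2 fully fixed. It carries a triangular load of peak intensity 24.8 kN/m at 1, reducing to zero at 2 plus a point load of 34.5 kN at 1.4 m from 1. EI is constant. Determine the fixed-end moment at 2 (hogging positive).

Release both end moments; the primary structure is a simply-supported span 12 with redundants M_1 and M_2.
End rotations of the released simple span under the applied load (×1/EI):
  at 1: triangular load, peak 24.8: w₀L³/(45EI) = 189/EI
  at 2: triangular load, peak 24.8: 7w₀L³/(360EI) = 165.4/EI
  at 1: point load 34.5 at a = 1.4: Pab(L + b)/(6LEI) = 81.14/EI
  at 2: point load 34.5 at a = 1.4: Pab(L + a)/(6LEI) = 54.1/EI
  θ_10 = 270.2/EI,  θ_20 = 219.5/EI
Flexibility coefficients: a unit moment at one end gives L/(3EI) there and L/(6EI) at the far end, so f₁₁ = f₂₂ = 2.333/EI and f₁₂ = f₂₁ = 1.167/EI.
Compatibility — zero rotation at each built-in end:
  2.333 M_1 + 1.167 M_2 = 270.2
  1.167 M_1 + 2.333 M_2 = 219.5
Solving the pair gives M_1 = 91.67 kN·m and M_2 = 48.23 kN·m (hogging).

M_2 = 48.23 kN·m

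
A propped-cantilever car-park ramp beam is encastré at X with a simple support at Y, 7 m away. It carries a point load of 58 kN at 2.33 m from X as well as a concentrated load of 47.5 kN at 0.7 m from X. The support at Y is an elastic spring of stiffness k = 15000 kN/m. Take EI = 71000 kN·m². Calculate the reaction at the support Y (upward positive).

R_Y = 8.89 kN

Take the reaction at Y as the redundant and release it; the primary structure is a cantilever fixed at X.
Downward deflection at the released point Y due to the loads:
  point load 58 at a = 2.33: Pa²(3L − a)/(6EI) = 979.8/EI
  point load 47.5 at a = 0.7: Pa²(3L − a)/(6EI) = 78.75/EI
  δ_0 = 1059/EI
Flexibility coefficient — unit upward force at Y: δ_{YY} = L³/(3EI) = 114.3/EI.
With EI = 71000 kN·m²: δ_0 = 0.014909 m and δ_{YY} = 0.00161 m/kN.
Compatibility — the spring shortens by R_Y/k under the reaction it provides: δ_0 − R_Y·δ_{YY} = R_Y/k. With 1/k = 0.000067 m/kN, R_Y = δ_0 / (δ_{YY} + 1/k) = 0.014909 / (0.00161 + 0.000067) = 8.89 kN.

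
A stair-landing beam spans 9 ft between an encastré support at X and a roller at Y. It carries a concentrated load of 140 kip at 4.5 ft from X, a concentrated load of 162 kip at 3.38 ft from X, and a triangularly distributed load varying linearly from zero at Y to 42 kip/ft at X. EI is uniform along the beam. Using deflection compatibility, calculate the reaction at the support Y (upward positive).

Remove the prop at Y; the released (primary) structure is a cantilever built in at X.
Deflection at Y on the released cantilever, summing each load's contribution:
  point load 140 at a = 4.5: Pa²(3L − a)/(6EI) = 10631/EI
  point load 162 at a = 3.38: Pa²(3L − a)/(6EI) = 7286/EI
  triangular load, peak 42 at the fixed end: w₀L⁴/(30EI) = 9185/EI
  δ_0 = 27102/EI
Flexibility coefficient — unit upward force at Y: δ_{YY} = L³/(3EI) = 243/EI.
Compatibility at Y: δ_0 − R_Y·δ_{YY} = 0, so R_Y = 27102/243 = 111.5 kip.

R_Y = 111.5 kip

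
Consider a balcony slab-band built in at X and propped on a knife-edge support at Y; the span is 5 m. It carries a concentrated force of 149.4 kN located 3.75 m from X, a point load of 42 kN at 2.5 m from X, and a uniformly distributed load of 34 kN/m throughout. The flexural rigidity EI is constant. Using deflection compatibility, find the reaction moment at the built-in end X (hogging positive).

Remove the prop at Y; the released (primary) structure is a cantilever built in at X.
Deflection at Y on the released cantilever, summing each load's contribution:
  point load 149.4 at a = 3.75: Pa²(3L − a)/(6EI) = 3939/EI
  point load 42 at a = 2.5: Pa²(3L − a)/(6EI) = 546.9/EI
  UDL 34: wL⁴/(8EI) = 2656/EI
  δ_0 = 7142/EI
Flexibility coefficient — unit upward force at Y: δ_{YY} = L³/(3EI) = 41.67/EI.
The prop prevents deflection at Y: R_Y = δ_0/δ_{YY} = 7142/41.67 = 171.4 kN.
Moment equilibrium about X: M_X = Σ(load moments about X) − R_Y·L = 1090 − 171.4×5 = 233.2 kN·m.

M_X = 233.2 kN·m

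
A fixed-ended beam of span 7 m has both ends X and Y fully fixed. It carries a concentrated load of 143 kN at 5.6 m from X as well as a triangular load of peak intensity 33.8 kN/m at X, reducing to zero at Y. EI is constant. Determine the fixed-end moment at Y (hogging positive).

M_Y = 183.3 kN·m

Take the two fixed-end moments M_X, M_Y as redundants; the released structure is the simple span XY.
On the primary (simply-supported) span, the end slopes from the loading are:
  at X: point load 143 at a = 5.6: Pab(L + b)/(6LEI) = 224.2/EI
  at Y: point load 143 at a = 5.6: Pab(L + a)/(6LEI) = 336.3/EI
  at X: triangular load, peak 33.8: w₀L³/(45EI) = 257.6/EI
  at Y: triangular load, peak 33.8: 7w₀L³/(360EI) = 225.4/EI
  θ_X0 = 481.9/EI,  θ_Y0 = 561.8/EI
Flexibility coefficients: a unit moment at one end gives L/(3EI) there and L/(6EI) at the far end, so f₁₁ = f₂₂ = 2.333/EI and f₁₂ = f₂₁ = 1.167/EI.
Compatibility — zero rotation at each built-in end:
  2.333 M_X + 1.167 M_Y = 481.9
  1.167 M_X + 2.333 M_Y = 561.8
Solving the pair gives M_X = 114.8 kN·m and M_Y = 183.3 kN·m (hogging).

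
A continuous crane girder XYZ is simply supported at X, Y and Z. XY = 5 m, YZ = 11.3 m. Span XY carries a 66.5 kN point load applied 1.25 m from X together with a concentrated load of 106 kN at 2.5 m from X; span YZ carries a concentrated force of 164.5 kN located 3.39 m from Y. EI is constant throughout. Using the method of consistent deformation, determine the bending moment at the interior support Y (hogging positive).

M_Y = 272.5 kN·m

Release continuity at Y by inserting a hinge; the redundant is the internal moment M_Y. The primary structure is two simply-supported spans XY and YZ.
Discontinuity in slope at Y on the released structure — sum the simple-span end rotations:
  span XY: point load 66.5 at a = 1.25: Pab(L + a)/(6LEI) = 64.94/EI
  span XY: point load 106 at a = 2.5: Pab(L + a)/(6LEI) = 165.6/EI
  span YZ: point load 164.5 at a = 3.39: Pab(L + b)/(6LEI) = 1250/EI
  relative rotation θ_0 = (230.6 + 1250)/EI = 1480/EI
A unit hogging moment at Y produces rotation L₁/(3EI) + L₂/(3EI) = 5.433/EI.
Slope continuity at Y: θ_0 = M_Y·5.433/EI, so M_Y = 1480/5.433 = 272.5 kN·m (hogging).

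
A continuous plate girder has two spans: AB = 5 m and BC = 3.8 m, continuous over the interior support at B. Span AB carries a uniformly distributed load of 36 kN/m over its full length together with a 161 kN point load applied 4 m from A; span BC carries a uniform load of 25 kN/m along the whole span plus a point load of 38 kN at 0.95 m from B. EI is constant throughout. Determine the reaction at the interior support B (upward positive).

R_B = 368.7 kN

Take M_B as the redundant. Released structure: two simple spans AB and BC with a hinge at B.
End slopes at the hinge B, treating each span as simply supported:
  span AB: UDL 36: wL³/(24EI) = 187.5/EI
  span AB: point load 161 at a = 4: Pab(L + a)/(6LEI) = 193.2/EI
  span BC: UDL 25: wL³/(24EI) = 57.16/EI
  span BC: point load 38 at a = 0.95: Pab(L + b)/(6LEI) = 30.01/EI
  relative rotation θ_0 = (380.7 + 87.17)/EI = 467.9/EI
A unit hogging moment at B produces rotation L₁/(3EI) + L₂/(3EI) = 2.933/EI.
Slope continuity at B: θ_0 = M_B·2.933/EI, so M_B = 467.9/2.933 = 159.5 kN·m (hogging).
Span AB, ΣM about A with M_B applied at B: R_B^{AB}·5 = 1094 + 159.5, so R_B^{AB} = 250.7 kN and R_A = 341 − 250.7 = 90.3 kN.
Span BC, ΣM about C: R_B^{BC}·3.8 = 288.8 + 159.5, so R_B^{BC} = 118 kN and R_C = 133 − 118 = 15.03 kN.
R_B = 250.7 + 118 = 368.7 kN.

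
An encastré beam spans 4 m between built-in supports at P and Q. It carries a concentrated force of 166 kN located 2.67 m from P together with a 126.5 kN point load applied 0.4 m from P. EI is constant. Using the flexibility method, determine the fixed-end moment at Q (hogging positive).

M_Q = 102.9 kN·m

Take the two fixed-end moments M_P, M_Q as redundants; the released structure is the simple span PQ.
On the primary (simply-supported) span, the end slopes from the loading are:
  at P: point load 166 at a = 2.67: Pab(L + b)/(6LEI) = 130.9/EI
  at Q: point load 166 at a = 2.67: Pab(L + a)/(6LEI) = 163.8/EI
  at P: point load 126.5 at a = 0.4: Pab(L + b)/(6LEI) = 57.68/EI
  at Q: point load 126.5 at a = 0.4: Pab(L + a)/(6LEI) = 33.4/EI
  θ_P0 = 188.6/EI,  θ_Q0 = 197.2/EI
Flexibility coefficients: a unit moment at one end gives L/(3EI) there and L/(6EI) at the far end, so f₁₁ = f₂₂ = 1.333/EI and f₁₂ = f₂₁ = 0.6667/EI.
Compatibility — zero rotation at each built-in end:
  1.333 M_P + 0.6667 M_Q = 188.6
  0.6667 M_P + 1.333 M_Q = 197.2
Solving the pair gives M_P = 89.99 kN·m and M_Q = 102.9 kN·m (hogging).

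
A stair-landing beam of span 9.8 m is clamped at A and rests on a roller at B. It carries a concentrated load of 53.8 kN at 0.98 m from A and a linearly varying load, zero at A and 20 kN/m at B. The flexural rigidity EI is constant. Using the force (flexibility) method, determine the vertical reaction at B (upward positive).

Choose R_B as the redundant. The primary structure is the cantilever fixed at A.
Free-end deflection of the primary structure under the applied loading (downward +):
  point load 53.8 at a = 0.98: Pa²(3L − a)/(6EI) = 244.7/EI
  triangular load, peak 20 at the free end: 11w₀L⁴/(120EI) = 16910/EI
  δ_0 = 17155/EI
Flexibility coefficient — unit upward force at B: δ_{BB} = L³/(3EI) = 313.7/EI.
The prop prevents deflection at B: R_B = δ_0/δ_{BB} = 17155/313.7 = 54.68 kN.

R_B = 54.68 kN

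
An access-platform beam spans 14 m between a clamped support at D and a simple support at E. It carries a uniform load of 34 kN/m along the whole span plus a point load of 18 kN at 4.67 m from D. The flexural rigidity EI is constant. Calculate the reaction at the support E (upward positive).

Release the roller at E. Primary structure: cantilever fixed at D.
Primary-structure tip deflection at E by superposition:
  UDL 34: wL⁴/(8EI) = 163268/EI
  point load 18 at a = 4.67: Pa²(3L − a)/(6EI) = 2442/EI
  δ_0 = 165710/EI
Tip deflection under a unit load at E: L³/(3EI) = 914.7/EI.
Compatibility at E: δ_0 − R_E·δ_{EE} = 0, so R_E = 165710/914.7 = 181.2 kN.

R_E = 181.2 kN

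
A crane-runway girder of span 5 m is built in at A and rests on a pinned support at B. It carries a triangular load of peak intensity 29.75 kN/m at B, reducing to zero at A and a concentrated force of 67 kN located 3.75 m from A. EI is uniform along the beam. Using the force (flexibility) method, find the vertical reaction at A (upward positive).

R_A = 58.07 kN

Remove the prop at B; the released (primary) structure is a cantilever built in at A.
Deflection at B on the released cantilever, summing each load's contribution:
  triangular load, peak 29.75 at the free end: 11w₀L⁴/(120EI) = 1704/EI
  point load 67 at a = 3.75: Pa²(3L − a)/(6EI) = 1767/EI
  δ_0 = 3471/EI
Flexibility coefficient — unit upward force at B: δ_{BB} = L³/(3EI) = 41.67/EI.
The prop prevents deflection at B: R_B = δ_0/δ_{BB} = 3471/41.67 = 83.3 kN.
Vertical equilibrium: R_A = ΣP − R_B = 141.4 − 83.3 = 58.07 kN.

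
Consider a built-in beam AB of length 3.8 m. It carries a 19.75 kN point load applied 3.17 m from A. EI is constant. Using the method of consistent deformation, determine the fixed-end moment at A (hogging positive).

Release both end moments; the primary structure is a simply-supported span AB with redundants M_A and M_B.
End rotations of the released simple span under the applied load (×1/EI):
  at A: point load 19.75 at a = 3.17: Pab(L + b)/(6LEI) = 7.664/EI
  at B: point load 19.75 at a = 3.17: Pab(L + a)/(6LEI) = 12.06/EI
  θ_A0 = 7.664/EI,  θ_B0 = 12.06/EI
Flexibility coefficients: a unit moment at one end gives L/(3EI) there and L/(6EI) at the far end, so f₁₁ = f₂₂ = 1.267/EI and f₁₂ = f₂₁ = 0.6333/EI.
Compatibility — zero rotation at each built-in end:
  1.267 M_A + 0.6333 M_B = 7.664
  0.6333 M_A + 1.267 M_B = 12.06
Solving the pair gives M_A = 1.721 kN·m and M_B = 8.659 kN·m (hogging).

M_A = 1.721 kN·m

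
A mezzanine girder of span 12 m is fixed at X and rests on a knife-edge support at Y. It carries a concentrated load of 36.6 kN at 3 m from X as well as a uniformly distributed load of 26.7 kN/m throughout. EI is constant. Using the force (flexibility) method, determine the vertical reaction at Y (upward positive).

Choose R_Y as the redundant. The primary structure is the cantilever fixed at X.
Deflection at Y on the released cantilever, summing each load's contribution:
  point load 36.6 at a = 3: Pa²(3L − a)/(6EI) = 1812/EI
  UDL 26.7: wL⁴/(8EI) = 69206/EI
  δ_0 = 71018/EI
Flexibility coefficient — unit upward force at Y: δ_{YY} = L³/(3EI) = 576/EI.
Compatibility at Y: δ_0 − R_Y·δ_{YY} = 0, so R_Y = 71018/576 = 123.3 kN.

R_Y = 123.3 kN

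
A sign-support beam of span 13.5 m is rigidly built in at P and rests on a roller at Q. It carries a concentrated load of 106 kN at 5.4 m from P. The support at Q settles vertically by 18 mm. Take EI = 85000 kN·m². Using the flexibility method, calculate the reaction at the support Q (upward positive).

Release the roller at Q. Primary structure: cantilever fixed at P.
Deflection at Q on the released cantilever, summing each load's contribution:
  point load 106 at a = 5.4: Pa²(3L − a)/(6EI) = 18082/EI
Flexibility coefficient — unit upward force at Q: δ_{QQ} = L³/(3EI) = 820.1/EI.
With EI = 85000 kN·m²: δ_0 = 0.21273 m and δ_{QQ} = 0.009649 m/kN.
Compatibility — the beam at Q must follow the support down by 0.018 m: δ_0 − R_Q·δ_{QQ} = 0.018, so R_Q = (0.21273 − 0.018)/0.009649 = 20.18 kN.

R_Q = 20.18 kN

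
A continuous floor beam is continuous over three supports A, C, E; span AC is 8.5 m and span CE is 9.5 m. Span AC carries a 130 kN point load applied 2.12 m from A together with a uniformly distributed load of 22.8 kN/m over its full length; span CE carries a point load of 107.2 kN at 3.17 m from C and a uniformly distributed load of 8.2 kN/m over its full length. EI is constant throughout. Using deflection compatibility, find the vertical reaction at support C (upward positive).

R_C = 308.1 kN

Release continuity at C by inserting a hinge; the redundant is the internal moment M_C. The primary structure is two simply-supported spans AC and CE.
Rotations at C on the released spans (each span's end-slope, ×1/EI):
  span AC: point load 130 at a = 2.12: Pab(L + a)/(6LEI) = 366.1/EI
  span AC: UDL 22.8: wL³/(24EI) = 583.4/EI
  span CE: point load 107.2 at a = 3.17: Pab(L + b)/(6LEI) = 597.4/EI
  span CE: UDL 8.2: wL³/(24EI) = 292.9/EI
  relative rotation θ_0 = (949.6 + 890.3)/EI = 1840/EI
A unit hogging moment at C produces rotation L₁/(3EI) + L₂/(3EI) = 6/EI.
Compatibility: M_C·(L₁+L₂)/(3EI) = θ_0, giving M_C = 306.6 kN·m (hogging).
Span AC, ΣM about A with M_C applied at C: R_C^{AC}·8.5 = 1099 + 306.6, so R_C^{AC} = 165.4 kN and R_A = 323.8 − 165.4 = 158.4 kN.
Span CE, ΣM about E: R_C^{CE}·9.5 = 1049 + 306.6, so R_C^{CE} = 142.7 kN and R_E = 185.1 − 142.7 = 42.44 kN.
R_C = 165.4 + 142.7 = 308.1 kN.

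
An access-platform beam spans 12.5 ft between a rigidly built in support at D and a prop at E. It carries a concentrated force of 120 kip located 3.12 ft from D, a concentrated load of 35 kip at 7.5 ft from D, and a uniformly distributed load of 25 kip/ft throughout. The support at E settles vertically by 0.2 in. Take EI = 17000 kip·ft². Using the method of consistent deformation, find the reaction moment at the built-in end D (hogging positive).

Choose R_E as the redundant. The primary structure is the cantilever fixed at D.
Primary-structure tip deflection at E by superposition:
  point load 120 at a = 3.12: Pa²(3L − a)/(6EI) = 6693/EI
  point load 35 at a = 7.5: Pa²(3L − a)/(6EI) = 9844/EI
  UDL 25: wL⁴/(8EI) = 76294/EI
  δ_0 = 92831/EI
Flexibility coefficient — unit upward force at E: δ_{EE} = L³/(3EI) = 651/EI.
With EI = 17000 kip·ft²: δ_0 = 5.4607 ft and δ_{EE} = 0.038297 ft/kip.
Compatibility — the beam at E must follow the support down by 0.01667 ft: δ_0 − R_E·δ_{EE} = 0.01667, so R_E = (5.4607 − 0.01667)/0.038297 = 142.2 kip.
Moment equilibrium about D: M_D = Σ(load moments about D) − R_E·L = 2590 − 142.2×12.5 = 813.1 kip·ft.

M_D = 813.1 kip·ft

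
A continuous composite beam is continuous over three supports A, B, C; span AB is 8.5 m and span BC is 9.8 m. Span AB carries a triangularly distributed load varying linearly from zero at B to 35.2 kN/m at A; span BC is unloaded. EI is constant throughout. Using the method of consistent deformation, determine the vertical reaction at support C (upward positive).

Release continuity at B by inserting a hinge; the redundant is the internal moment M_B. The primary structure is two simply-supported spans AB and BC.
Discontinuity in slope at B on the released structure — sum the simple-span end rotations:
  span AB: triangular load, peak 35.2: 7w₀L³/(360EI) = 420.3/EI
  relative rotation θ_0 = (420.3 + 0)/EI = 420.3/EI
A unit hogging moment at B produces rotation L₁/(3EI) + L₂/(3EI) = 6.1/EI.
Compatibility: M_B·(L₁+L₂)/(3EI) = θ_0, giving M_B = 68.91 kN·m (hogging).
Span BC, ΣM about C: R_B^{BC}·9.8 = 0 + 68.91, so R_B^{BC} = 7.031 kN and R_C = 0 − 7.031 = -7.031 kN.

R_C = -7.031 kN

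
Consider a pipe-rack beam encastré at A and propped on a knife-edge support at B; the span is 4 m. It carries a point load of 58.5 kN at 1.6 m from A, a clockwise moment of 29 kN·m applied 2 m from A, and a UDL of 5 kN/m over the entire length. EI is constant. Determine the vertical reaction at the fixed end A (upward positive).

R_A = 50.68 kN

Take the reaction at B as the redundant and release it; the primary structure is a cantilever fixed at A.
Deflection at B on the released cantilever, summing each load's contribution:
  point load 58.5 at a = 1.6: Pa²(3L − a)/(6EI) = 259.6/EI
  clockwise couple 29 at a = 2: M₀a(2L − a)/(2EI) = 174/EI
  UDL 5: wL⁴/(8EI) = 160/EI
  δ_0 = 593.6/EI
Tip deflection under a unit load at B: L³/(3EI) = 21.33/EI.
Compatibility at B: δ_0 − R_B·δ_{BB} = 0, so R_B = 593.6/21.33 = 27.82 kN.
Vertical equilibrium: R_A = ΣP − R_B = 78.5 − 27.82 = 50.68 kN.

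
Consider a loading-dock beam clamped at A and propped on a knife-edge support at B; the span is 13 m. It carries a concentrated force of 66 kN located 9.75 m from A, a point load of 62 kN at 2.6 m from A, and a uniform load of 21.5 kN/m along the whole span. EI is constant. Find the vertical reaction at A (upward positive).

Remove the prop at B; the released (primary) structure is a cantilever built in at A.
Downward deflection at the released point B due to the loads:
  point load 66 at a = 9.75: Pa²(3L − a)/(6EI) = 30586/EI
  point load 62 at a = 2.6: Pa²(3L − a)/(6EI) = 2543/EI
  UDL 21.5: wL⁴/(8EI) = 76758/EI
  δ_0 = 109887/EI
Tip deflection under a unit load at B: L³/(3EI) = 732.3/EI.
The prop prevents deflection at B: R_B = δ_0/δ_{BB} = 109887/732.3 = 150.1 kN.
Vertical equilibrium: R_A = ΣP − R_B = 407.5 − 150.1 = 257.4 kN.

R_A = 257.4 kN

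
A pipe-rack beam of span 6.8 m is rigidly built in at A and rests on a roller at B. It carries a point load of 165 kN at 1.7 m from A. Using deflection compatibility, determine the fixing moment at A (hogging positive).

M_A = 184.1 kN·m

Release the roller at B. Primary structure: cantilever fixed at A.
Primary-structure tip deflection at B by superposition:
  point load 165 at a = 1.7: Pa²(3L − a)/(6EI) = 1486/EI
Tip deflection under a unit load at B: L³/(3EI) = 104.8/EI.
The prop prevents deflection at B: R_B = δ_0/δ_{BB} = 1486/104.8 = 14.18 kN.
Moment equilibrium about A: M_A = Σ(load moments about A) − R_B·L = 280.5 − 14.18×6.8 = 184.1 kN·m.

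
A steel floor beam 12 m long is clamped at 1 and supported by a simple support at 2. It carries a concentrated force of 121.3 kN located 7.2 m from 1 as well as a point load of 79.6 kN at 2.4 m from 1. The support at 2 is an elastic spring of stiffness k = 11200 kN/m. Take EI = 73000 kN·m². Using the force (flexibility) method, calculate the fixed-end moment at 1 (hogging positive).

M_1 = 389.7 kN·m

Take the reaction at 2 as the redundant and release it; the primary structure is a cantilever fixed at 1.
Free-end deflection of the primary structure under the applied loading (downward +):
  point load 121.3 at a = 7.2: Pa²(3L − a)/(6EI) = 30183/EI
  point load 79.6 at a = 2.4: Pa²(3L − a)/(6EI) = 2568/EI
  δ_0 = 32751/EI
Tip deflection under a unit load at 2: L³/(3EI) = 576/EI.
With EI = 73000 kN·m²: δ_0 = 0.44864 m and δ_{22} = 0.00789 m/kN.
Compatibility — the spring shortens by R_2/k under the reaction it provides: δ_0 − R_2·δ_{22} = R_2/k. With 1/k = 0.000089 m/kN, R_2 = δ_0 / (δ_{22} + 1/k) = 0.44864 / (0.00789 + 0.000089) = 56.22 kN.
Moment equilibrium about 1: M_1 = Σ(load moments about 1) − R_2·L = 1064 − 56.22×12 = 389.7 kN·m.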